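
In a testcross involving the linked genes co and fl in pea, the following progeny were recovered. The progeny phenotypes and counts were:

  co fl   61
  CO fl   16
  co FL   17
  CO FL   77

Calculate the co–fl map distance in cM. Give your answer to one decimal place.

The two most frequent classes, CO FL (77) and co fl (61), are the parental types, so the F1 was CO FL / co fl.
The recombinant classes are CO fl and co FL: 16 + 17 = 33.
Recombination frequency = 33/171 = 0.1930 ≈ 19.3%, i.e. 19.3 cM.

19.3 cM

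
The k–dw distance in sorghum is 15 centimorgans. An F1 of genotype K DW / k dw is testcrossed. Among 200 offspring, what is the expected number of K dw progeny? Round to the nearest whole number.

A map distance of 15 centimorgans corresponds to a recombination frequency of 0.150.
The F1 is K DW / k dw, so K dw is a recombinant gamete class with expected frequency r/2 = 0.150/2 = 0.0750.
Expected number = 0.0750 × 200 = 15.00 ≈ 15.

15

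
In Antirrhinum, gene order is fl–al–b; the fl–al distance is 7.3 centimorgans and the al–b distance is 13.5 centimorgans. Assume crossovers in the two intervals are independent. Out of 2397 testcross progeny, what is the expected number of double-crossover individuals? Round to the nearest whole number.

Map distances give recombination frequencies of 0.073 and 0.135 for the two intervals.
With no interference, expected double-crossover frequency = 0.073 × 0.135 = 0.00985.
Expected number = 0.00985 × 2397 = 23.62 ≈ 24.

24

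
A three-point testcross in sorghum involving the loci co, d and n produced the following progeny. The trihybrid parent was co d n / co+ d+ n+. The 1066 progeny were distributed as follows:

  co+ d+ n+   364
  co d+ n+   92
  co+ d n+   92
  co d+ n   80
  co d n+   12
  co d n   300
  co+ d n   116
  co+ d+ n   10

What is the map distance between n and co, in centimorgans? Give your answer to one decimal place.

The two rarest classes, co d n+ and co+ d+ n, are the double crossovers. Comparing them with the parentals, only the n allele has switched, so n is the middle locus and the order is d – n – co.
Crossovers in the n–co interval produce the single-crossover classes co+ d n and co d+ n+ (116 + 92 = 208) plus the double crossovers (22).
RF(n–co) = (208 + 22) / 1066 = 230/1066 = 0.2158 → 21.6 centimorgans.

21.6 centimorgans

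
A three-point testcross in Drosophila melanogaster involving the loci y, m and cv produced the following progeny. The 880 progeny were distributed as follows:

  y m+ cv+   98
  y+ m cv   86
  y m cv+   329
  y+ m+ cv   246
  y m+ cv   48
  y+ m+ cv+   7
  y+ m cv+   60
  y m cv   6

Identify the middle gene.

The two most frequent reciprocal classes, y+ m+ cv and y m cv+, are the parental types, so the F1 was y+ m+ cv / y m cv+.
The two rarest classes, y+ m+ cv+ and y m cv, are the double crossovers. Comparing them with the parentals, only the cv allele has switched, so cv is the middle locus and the order is y – cv – m.

cv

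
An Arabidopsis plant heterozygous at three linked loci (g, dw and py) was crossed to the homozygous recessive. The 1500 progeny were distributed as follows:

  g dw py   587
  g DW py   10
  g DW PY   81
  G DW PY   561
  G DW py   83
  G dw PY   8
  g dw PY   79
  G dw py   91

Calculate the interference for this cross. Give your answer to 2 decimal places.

0.21

The two most frequent reciprocal classes, G DW PY and g dw py, are the parental types, so the F1 was G DW PY / g dw py.
The two rarest classes, G dw PY and g DW py, are the double crossovers. Comparing them with the parentals, only the dw allele has switched, so dw is the middle locus and the order is g – dw – py.
g–dw: (172 + 18)/1500 = 0.1267; dw–py: (162 + 18)/1500 = 0.1200.
Expected DCO frequency = 0.1267 × 0.1200 ≈ 0.01520; observed = 18/1500 ≈ 0.01200.
Coefficient of coincidence = 0.01200/0.01520 ≈ 0.79; interference = 1 − 0.79 = 0.21.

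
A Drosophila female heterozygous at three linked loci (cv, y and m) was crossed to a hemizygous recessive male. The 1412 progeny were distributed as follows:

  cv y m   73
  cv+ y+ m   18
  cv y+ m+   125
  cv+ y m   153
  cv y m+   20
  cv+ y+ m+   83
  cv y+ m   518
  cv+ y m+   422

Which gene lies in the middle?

cv

The two most frequent reciprocal classes, cv y+ m and cv+ y m+, are the parental types, so the F1 was cv y+ m / cv+ y m+.
The two rarest classes, cv+ y+ m and cv y m+, are the double crossovers. Comparing them with the parentals, only the cv allele has switched, so cv is the middle locus and the order is m – cv – y.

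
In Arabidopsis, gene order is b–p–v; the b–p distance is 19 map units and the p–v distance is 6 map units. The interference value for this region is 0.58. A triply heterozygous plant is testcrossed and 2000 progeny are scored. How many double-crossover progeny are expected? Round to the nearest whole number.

10

Map distances give recombination frequencies of 0.190 and 0.060 for the two intervals.
With interference 0.58 (so coincidence = 0.42), expected double-crossover frequency = 0.190 × 0.060 × 0.42 = 0.00479.
Expected number = 0.00479 × 2000 = 9.58 ≈ 10.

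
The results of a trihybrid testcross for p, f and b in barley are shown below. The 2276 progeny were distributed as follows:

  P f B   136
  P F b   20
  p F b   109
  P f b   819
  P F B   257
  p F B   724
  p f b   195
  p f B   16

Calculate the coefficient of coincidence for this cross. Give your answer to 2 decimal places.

0.60

The two most frequent reciprocal classes, p F B and P f b, are the parental types, so the F1 was p F B / P f b.
The two rarest classes, p f B and P F b, are the double crossovers. Comparing them with the parentals, only the f allele has switched, so f is the middle locus and the order is b – f – p.
b–f: (245 + 36)/2276 = 0.1235; f–p: (452 + 36)/2276 = 0.2144.
Expected DCO frequency = 0.1235 × 0.2144 ≈ 0.02648; observed = 36/2276 ≈ 0.01582.
Coefficient of coincidence = 0.01582/0.02648 ≈ 0.60.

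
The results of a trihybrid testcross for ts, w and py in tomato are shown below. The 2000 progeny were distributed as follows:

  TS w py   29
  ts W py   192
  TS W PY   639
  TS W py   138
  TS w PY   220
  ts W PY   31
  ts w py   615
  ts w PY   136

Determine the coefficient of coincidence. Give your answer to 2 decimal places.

0.76

The two most frequent reciprocal classes, TS W PY and ts w py, are the parental types, so the F1 was TS W PY / ts w py.
The two rarest classes, ts W PY and TS w py, are the double crossovers. Comparing them with the parentals, only the ts allele has switched, so ts is the middle locus and the order is py – ts – w.
py–ts: (274 + 60)/2000 = 0.1670; ts–w: (412 + 60)/2000 = 0.2360.
Expected DCO frequency = 0.1670 × 0.2360 ≈ 0.03941; observed = 60/2000 ≈ 0.03000.
Coefficient of coincidence = 0.03000/0.03941 ≈ 0.76.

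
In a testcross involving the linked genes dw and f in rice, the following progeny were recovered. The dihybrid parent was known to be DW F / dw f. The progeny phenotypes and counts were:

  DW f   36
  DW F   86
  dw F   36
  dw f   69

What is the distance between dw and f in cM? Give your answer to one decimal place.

31.7 cM

The recombinant classes are DW f and dw F: 36 + 36 = 72.
Recombination frequency = 72/227 = 0.3172 ≈ 31.7%, i.e. 31.7 cM.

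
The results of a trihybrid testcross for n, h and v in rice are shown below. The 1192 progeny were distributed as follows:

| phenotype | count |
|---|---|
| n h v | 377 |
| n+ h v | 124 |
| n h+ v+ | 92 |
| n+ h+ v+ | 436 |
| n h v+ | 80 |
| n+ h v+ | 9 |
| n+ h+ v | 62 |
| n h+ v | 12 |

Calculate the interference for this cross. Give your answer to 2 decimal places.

The two most frequent reciprocal classes, n h v and n+ h+ v+, are the parental types, so the F1 was n h v / n+ h+ v+.
The two rarest classes, n h+ v and n+ h v+, are the double crossovers. Comparing them with the parentals, only the h allele has switched, so h is the middle locus and the order is n – h – v.
n–h: (216 + 21)/1192 = 0.1988; h–v: (142 + 21)/1192 = 0.1367.
Expected DCO frequency = 0.1988 × 0.1367 ≈ 0.02718; observed = 21/1192 ≈ 0.01762.
Coefficient of coincidence = 0.01762/0.02718 ≈ 0.65; interference = 1 − 0.65 = 0.35.

0.35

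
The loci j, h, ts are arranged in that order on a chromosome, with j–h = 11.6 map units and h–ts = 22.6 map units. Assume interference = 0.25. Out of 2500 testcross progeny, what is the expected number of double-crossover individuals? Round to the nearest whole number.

Map distances give recombination frequencies of 0.116 and 0.226 for the two intervals.
With interference 0.25 (so coincidence = 0.75), expected double-crossover frequency = 0.116 × 0.226 × 0.75 = 0.01966.
Expected number = 0.01966 × 2500 = 49.15 ≈ 49.

49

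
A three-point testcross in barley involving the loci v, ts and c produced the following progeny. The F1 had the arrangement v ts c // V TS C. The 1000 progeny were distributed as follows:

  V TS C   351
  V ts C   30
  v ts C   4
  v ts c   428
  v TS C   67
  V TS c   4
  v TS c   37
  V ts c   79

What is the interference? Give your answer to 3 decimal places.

The two rarest classes, v ts C and V TS c, are the double crossovers. Comparing them with the parentals, only the c allele has switched, so c is the middle locus and the order is ts – c – v.
ts–c: (67 + 8)/1000 = 0.0750; c–v: (146 + 8)/1000 = 0.1540.
Expected DCO frequency = 0.0750 × 0.1540 ≈ 0.01155; observed = 8/1000 ≈ 0.00800.
Coefficient of coincidence = 0.00800/0.01155 ≈ 0.693; interference = 1 − 0.693 = 0.307.

0.307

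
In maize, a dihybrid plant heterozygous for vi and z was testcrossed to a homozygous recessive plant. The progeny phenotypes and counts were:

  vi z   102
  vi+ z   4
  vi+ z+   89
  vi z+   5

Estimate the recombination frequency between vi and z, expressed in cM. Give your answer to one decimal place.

The two most frequent classes, vi+ z+ (89) and vi z (102), are the parental types, so the F1 was vi+ z+ / vi z.
The recombinant classes are vi+ z and vi z+: 4 + 5 = 9.
Recombination frequency = 9/200 = 0.0450 ≈ 4.5%, i.e. 4.5 cM.

4.5 cM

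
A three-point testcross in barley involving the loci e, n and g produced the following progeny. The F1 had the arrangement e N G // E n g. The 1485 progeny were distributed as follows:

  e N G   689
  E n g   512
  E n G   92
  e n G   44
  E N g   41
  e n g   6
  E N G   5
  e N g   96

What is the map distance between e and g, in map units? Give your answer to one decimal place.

13.4 map units

The two rarest classes, E N G and e n g, are the double crossovers. Comparing them with the parentals, only the e allele has switched, so e is the middle locus and the order is n – e – g.
Crossovers in the e–g interval produce the single-crossover classes e N g and E n G (96 + 92 = 188) plus the double crossovers (11).
RF(e–g) = (188 + 11) / 1485 = 199/1485 = 0.1340 → 13.4 map units.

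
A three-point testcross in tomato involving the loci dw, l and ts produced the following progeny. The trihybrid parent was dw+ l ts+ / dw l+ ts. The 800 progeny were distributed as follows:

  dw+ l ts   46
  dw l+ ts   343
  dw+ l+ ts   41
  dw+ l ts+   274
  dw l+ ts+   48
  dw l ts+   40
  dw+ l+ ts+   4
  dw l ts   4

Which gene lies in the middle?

The two rarest classes, dw+ l+ ts+ and dw l ts, are the double crossovers. Comparing them with the parentals, only the l allele has switched, so l is the middle locus and the order is ts – l – dw.

l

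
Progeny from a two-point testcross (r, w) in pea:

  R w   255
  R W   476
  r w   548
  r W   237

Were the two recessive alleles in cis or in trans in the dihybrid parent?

The two most frequent classes are R W (476) and r w (548); these are the parental (non-recombinant) types.
So the F1 carried R W on one chromosome and r w on the other — the recessive alleles are on the same chromosome (cis / coupling).

cis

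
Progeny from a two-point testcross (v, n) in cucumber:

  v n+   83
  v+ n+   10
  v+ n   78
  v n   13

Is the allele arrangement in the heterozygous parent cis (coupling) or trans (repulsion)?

The two most frequent classes are v+ n (78) and v n+ (83); these are the parental (non-recombinant) types.
So the F1 carried v+ n on one chromosome and v n+ on the other — the recessive alleles are on opposite chromosomes (trans / repulsion).

trans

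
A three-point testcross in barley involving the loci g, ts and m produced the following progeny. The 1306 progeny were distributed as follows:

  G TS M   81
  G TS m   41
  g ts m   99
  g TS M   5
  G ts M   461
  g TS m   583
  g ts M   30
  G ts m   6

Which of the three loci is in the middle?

The two most frequent reciprocal classes, g TS m and G ts M, are the parental types, so the F1 was g TS m / G ts M.
The two rarest classes, g TS M and G ts m, are the double crossovers. Comparing them with the parentals, only the m allele has switched, so m is the middle locus and the order is g – m – ts.

m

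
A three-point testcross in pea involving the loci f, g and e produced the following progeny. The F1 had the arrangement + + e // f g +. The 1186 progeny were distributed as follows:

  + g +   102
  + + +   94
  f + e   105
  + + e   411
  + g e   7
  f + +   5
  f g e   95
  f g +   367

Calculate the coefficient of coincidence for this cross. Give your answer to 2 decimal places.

The two rarest classes, + g e and f + +, are the double crossovers. Comparing them with the parentals, only the g allele has switched, so g is the middle locus and the order is e – g – f.
e–g: (189 + 12)/1186 = 0.1695; g–f: (207 + 12)/1186 = 0.1847.
Expected DCO frequency = 0.1695 × 0.1847 ≈ 0.03131; observed = 12/1186 ≈ 0.01012.
Coefficient of coincidence = 0.01012/0.03131 ≈ 0.32.

0.32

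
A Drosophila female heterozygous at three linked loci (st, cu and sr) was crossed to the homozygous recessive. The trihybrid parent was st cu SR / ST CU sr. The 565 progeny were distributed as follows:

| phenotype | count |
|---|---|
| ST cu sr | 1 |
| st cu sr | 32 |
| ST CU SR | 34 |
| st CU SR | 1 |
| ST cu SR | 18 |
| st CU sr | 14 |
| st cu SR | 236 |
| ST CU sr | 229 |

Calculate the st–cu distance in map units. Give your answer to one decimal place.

6.0 map units

The two rarest classes, st CU SR and ST cu sr, are the double crossovers. Comparing them with the parentals, only the cu allele has switched, so cu is the middle locus and the order is st – cu – sr.
Crossovers in the st–cu interval produce the single-crossover classes ST cu SR and st CU sr (18 + 14 = 32) plus the double crossovers (2).
RF(st–cu) = (32 + 2) / 565 = 34/565 = 0.0602 → 6.0 map units.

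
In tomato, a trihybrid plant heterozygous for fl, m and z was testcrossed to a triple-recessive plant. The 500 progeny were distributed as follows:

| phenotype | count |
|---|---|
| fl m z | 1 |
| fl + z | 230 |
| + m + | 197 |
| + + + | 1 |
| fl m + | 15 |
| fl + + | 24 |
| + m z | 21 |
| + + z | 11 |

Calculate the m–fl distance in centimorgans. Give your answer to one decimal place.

The two most frequent reciprocal classes, + m + and fl + z, are the parental types, so the F1 was + m + / fl + z.
The two rarest classes, + + + and fl m z, are the double crossovers. Comparing them with the parentals, only the m allele has switched, so m is the middle locus and the order is z – m – fl.
Crossovers in the m–fl interval produce the single-crossover classes fl m + and + + z (15 + 11 = 26) plus the double crossovers (2).
RF(m–fl) = (26 + 2) / 500 = 28/500 = 0.0560 → 5.6 centimorgans.

5.6 centimorgans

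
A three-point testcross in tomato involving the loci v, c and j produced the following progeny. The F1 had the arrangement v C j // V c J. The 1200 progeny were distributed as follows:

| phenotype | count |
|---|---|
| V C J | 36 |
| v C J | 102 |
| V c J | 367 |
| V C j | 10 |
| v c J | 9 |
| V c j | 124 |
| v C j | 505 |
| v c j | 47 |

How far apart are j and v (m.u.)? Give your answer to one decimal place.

20.4 m.u.

The two rarest classes, V C j and v c J, are the double crossovers. Comparing them with the parentals, only the v allele has switched, so v is the middle locus and the order is c – v – j.
Crossovers in the v–j interval produce the single-crossover classes v C J and V c j (102 + 124 = 226) plus the double crossovers (19).
RF(v–j) = (226 + 19) / 1200 = 245/1200 = 0.2042 → 20.4 m.u.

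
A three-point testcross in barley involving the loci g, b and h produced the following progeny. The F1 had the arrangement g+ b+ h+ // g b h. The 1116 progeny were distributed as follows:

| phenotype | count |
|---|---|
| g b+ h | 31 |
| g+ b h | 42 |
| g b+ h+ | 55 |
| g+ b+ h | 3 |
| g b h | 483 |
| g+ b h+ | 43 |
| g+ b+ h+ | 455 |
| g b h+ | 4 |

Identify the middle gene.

h

The two rarest classes, g+ b+ h and g b h+, are the double crossovers. Comparing them with the parentals, only the h allele has switched, so h is the middle locus and the order is b – h – g.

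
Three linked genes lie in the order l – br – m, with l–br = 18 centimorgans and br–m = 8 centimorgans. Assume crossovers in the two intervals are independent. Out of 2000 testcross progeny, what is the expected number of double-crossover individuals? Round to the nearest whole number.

29

Map distances give recombination frequencies of 0.180 and 0.080 for the two intervals.
With no interference, expected double-crossover frequency = 0.180 × 0.080 = 0.01440.
Expected number = 0.01440 × 2000 = 28.80 ≈ 29.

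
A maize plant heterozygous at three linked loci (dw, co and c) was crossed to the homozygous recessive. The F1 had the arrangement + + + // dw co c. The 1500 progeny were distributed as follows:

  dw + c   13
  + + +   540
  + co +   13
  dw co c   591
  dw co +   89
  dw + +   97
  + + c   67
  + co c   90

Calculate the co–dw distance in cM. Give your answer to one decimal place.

14.2 cM

The two rarest classes, + co + and dw + c, are the double crossovers. Comparing them with the parentals, only the co allele has switched, so co is the middle locus and the order is dw – co – c.
Crossovers in the dw–co interval produce the single-crossover classes dw + + and + co c (97 + 90 = 187) plus the double crossovers (26).
RF(dw–co) = (187 + 26) / 1500 = 213/1500 = 0.1420 → 14.2 cM.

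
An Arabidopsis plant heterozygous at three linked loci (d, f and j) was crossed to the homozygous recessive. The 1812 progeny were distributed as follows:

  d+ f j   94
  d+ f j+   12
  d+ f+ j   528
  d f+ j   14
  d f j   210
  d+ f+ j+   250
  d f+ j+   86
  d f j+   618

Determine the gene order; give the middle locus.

d

The two most frequent reciprocal classes, d+ f+ j and d f j+, are the parental types, so the F1 was d+ f+ j / d f j+.
The two rarest classes, d f+ j and d+ f j+, are the double crossovers. Comparing them with the parentals, only the d allele has switched, so d is the middle locus and the order is j – d – f.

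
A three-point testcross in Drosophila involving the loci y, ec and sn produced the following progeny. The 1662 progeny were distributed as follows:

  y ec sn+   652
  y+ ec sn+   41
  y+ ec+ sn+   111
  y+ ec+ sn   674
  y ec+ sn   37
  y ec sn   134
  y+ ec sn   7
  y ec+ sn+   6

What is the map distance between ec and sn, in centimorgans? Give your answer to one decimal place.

15.5 centimorgans

The two most frequent reciprocal classes, y ec sn+ and y+ ec+ sn, are the parental types, so the F1 was y ec sn+ / y+ ec+ sn.
The two rarest classes, y ec+ sn+ and y+ ec sn, are the double crossovers. Comparing them with the parentals, only the ec allele has switched, so ec is the middle locus and the order is sn – ec – y.
Crossovers in the sn–ec interval produce the single-crossover classes y ec sn and y+ ec+ sn+ (134 + 111 = 245) plus the double crossovers (13).
RF(sn–ec) = (245 + 13) / 1662 = 258/1662 = 0.1552 → 15.5 centimorgans.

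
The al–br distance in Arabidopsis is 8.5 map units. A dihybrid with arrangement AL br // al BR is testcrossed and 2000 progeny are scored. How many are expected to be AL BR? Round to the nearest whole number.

A map distance of 8.5 map units corresponds to a recombination frequency of 0.085.
The F1 is AL br / al BR, so AL BR is a recombinant gamete class with expected frequency r/2 = 0.085/2 = 0.0425.
Expected number = 0.0425 × 2000 = 85.00 ≈ 85.

85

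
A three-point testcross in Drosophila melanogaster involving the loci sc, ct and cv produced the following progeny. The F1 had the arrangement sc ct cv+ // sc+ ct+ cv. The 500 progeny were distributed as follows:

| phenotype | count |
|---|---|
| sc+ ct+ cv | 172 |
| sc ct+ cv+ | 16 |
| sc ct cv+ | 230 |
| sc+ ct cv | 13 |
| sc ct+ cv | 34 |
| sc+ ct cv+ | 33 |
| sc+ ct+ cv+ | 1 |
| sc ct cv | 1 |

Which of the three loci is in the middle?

cv

The two rarest classes, sc ct cv and sc+ ct+ cv+, are the double crossovers. Comparing them with the parentals, only the cv allele has switched, so cv is the middle locus and the order is ct – cv – sc.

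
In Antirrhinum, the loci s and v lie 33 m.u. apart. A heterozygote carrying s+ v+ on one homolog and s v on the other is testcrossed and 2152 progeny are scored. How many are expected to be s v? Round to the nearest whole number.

A map distance of 33 m.u. corresponds to a recombination frequency of 0.330.
The F1 is s+ v+ / s v, so s v is a parental gamete class with expected frequency (1 − r)/2 = 0.670/2 = 0.3350.
Expected number = 0.3350 × 2152 = 720.92 ≈ 721.

721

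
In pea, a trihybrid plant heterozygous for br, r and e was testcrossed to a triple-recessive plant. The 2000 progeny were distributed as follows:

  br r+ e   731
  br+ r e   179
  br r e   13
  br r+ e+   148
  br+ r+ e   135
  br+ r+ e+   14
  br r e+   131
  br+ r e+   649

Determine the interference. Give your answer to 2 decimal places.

0.48

The two most frequent reciprocal classes, br r+ e and br+ r e+, are the parental types, so the F1 was br r+ e / br+ r e+.
The two rarest classes, br r e and br+ r+ e+, are the double crossovers. Comparing them with the parentals, only the r allele has switched, so r is the middle locus and the order is e – r – br.
e–r: (327 + 27)/2000 = 0.1770; r–br: (266 + 27)/2000 = 0.1465.
Expected DCO frequency = 0.1770 × 0.1465 ≈ 0.02593; observed = 27/2000 ≈ 0.01350.
Coefficient of coincidence = 0.01350/0.02593 ≈ 0.52; interference = 1 − 0.52 = 0.48.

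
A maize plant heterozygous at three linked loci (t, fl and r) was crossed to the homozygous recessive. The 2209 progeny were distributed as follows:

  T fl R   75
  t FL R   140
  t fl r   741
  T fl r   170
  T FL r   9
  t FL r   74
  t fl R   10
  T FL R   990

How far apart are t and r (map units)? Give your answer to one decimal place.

The two most frequent reciprocal classes, T FL R and t fl r, are the parental types, so the F1 was T FL R / t fl r.
The two rarest classes, T FL r and t fl R, are the double crossovers. Comparing them with the parentals, only the r allele has switched, so r is the middle locus and the order is fl – r – t.
Crossovers in the r–t interval produce the single-crossover classes t FL R and T fl r (140 + 170 = 310) plus the double crossovers (19).
RF(r–t) = (310 + 19) / 2209 = 329/2209 = 0.1489 → 14.9 map units.

14.9 map units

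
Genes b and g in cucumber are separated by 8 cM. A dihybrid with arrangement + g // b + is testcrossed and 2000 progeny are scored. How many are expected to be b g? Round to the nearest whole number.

80

A map distance of 8 cM corresponds to a recombination frequency of 0.080.
The F1 is + g / b +, so b g is a recombinant gamete class with expected frequency r/2 = 0.080/2 = 0.0400.
Expected number = 0.0400 × 2000 = 80.00 ≈ 80.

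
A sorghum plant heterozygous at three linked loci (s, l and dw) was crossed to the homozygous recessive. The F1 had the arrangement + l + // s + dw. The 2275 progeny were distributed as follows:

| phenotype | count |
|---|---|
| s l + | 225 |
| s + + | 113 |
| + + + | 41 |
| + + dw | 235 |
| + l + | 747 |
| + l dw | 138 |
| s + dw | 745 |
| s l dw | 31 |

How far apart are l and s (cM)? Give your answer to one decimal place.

23.4 cM

The two rarest classes, + + + and s l dw, are the double crossovers. Comparing them with the parentals, only the l allele has switched, so l is the middle locus and the order is dw – l – s.
Crossovers in the l–s interval produce the single-crossover classes s l + and + + dw (225 + 235 = 460) plus the double crossovers (72).
RF(l–s) = (460 + 72) / 2275 = 532/2275 = 0.2338 → 23.4 cM.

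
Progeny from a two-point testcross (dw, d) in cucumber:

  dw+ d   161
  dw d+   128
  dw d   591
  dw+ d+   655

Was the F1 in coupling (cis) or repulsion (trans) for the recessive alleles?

cis

The two most frequent classes are dw+ d+ (655) and dw d (591); these are the parental (non-recombinant) types.
So the F1 carried dw+ d+ on one chromosome and dw d on the other — the recessive alleles are on the same chromosome (cis / coupling).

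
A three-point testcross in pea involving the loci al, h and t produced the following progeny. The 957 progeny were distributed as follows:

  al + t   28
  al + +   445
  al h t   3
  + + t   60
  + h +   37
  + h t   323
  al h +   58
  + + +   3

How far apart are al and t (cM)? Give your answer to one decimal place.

The two most frequent reciprocal classes, + h t and al + +, are the parental types, so the F1 was + h t / al + +.
The two rarest classes, al h t and + + +, are the double crossovers. Comparing them with the parentals, only the al allele has switched, so al is the middle locus and the order is h – al – t.
Crossovers in the al–t interval produce the single-crossover classes + h + and al + t (37 + 28 = 65) plus the double crossovers (6).
RF(al–t) = (65 + 6) / 957 = 71/957 = 0.0742 → 7.4 cM.

7.4 cM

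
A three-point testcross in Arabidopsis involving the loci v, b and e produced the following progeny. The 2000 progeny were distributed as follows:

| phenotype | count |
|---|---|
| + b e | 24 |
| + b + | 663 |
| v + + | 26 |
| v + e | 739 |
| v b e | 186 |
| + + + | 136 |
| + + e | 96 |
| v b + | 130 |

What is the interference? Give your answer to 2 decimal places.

The two most frequent reciprocal classes, + b + and v + e, are the parental types, so the F1 was + b + / v + e.
The two rarest classes, + b e and v + +, are the double crossovers. Comparing them with the parentals, only the e allele has switched, so e is the middle locus and the order is v – e – b.
v–e: (226 + 50)/2000 = 0.1380; e–b: (322 + 50)/2000 = 0.1860.
Expected DCO frequency = 0.1380 × 0.1860 ≈ 0.02567; observed = 50/2000 ≈ 0.02500.
Coefficient of coincidence = 0.02500/0.02567 ≈ 0.97; interference = 1 − 0.97 = 0.03.

0.03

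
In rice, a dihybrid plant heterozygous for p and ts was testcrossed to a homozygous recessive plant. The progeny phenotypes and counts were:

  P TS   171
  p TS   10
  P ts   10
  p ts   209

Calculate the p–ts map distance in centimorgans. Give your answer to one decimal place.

5.0 centimorgans

The two most frequent classes, P TS (171) and p ts (209), are the parental types, so the F1 was P TS / p ts.
The recombinant classes are P ts and p TS: 10 + 10 = 20.
Recombination frequency = 20/400 = 0.0500 ≈ 5.0%, i.e. 5.0 centimorgans.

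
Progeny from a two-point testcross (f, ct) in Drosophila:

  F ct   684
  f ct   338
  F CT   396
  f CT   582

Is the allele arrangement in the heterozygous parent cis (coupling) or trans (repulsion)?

trans

The two most frequent classes are F ct (684) and f CT (582); these are the parental (non-recombinant) types.
So the F1 carried F ct on one chromosome and f CT on the other — the recessive alleles are on opposite chromosomes (trans / repulsion).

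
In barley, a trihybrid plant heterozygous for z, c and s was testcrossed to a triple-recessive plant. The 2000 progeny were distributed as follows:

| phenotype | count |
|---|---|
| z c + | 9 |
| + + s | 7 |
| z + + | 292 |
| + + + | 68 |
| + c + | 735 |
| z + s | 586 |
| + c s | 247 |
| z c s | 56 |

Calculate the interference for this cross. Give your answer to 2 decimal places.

The two most frequent reciprocal classes, z + s and + c +, are the parental types, so the F1 was z + s / + c +.
The two rarest classes, + + s and z c +, are the double crossovers. Comparing them with the parentals, only the z allele has switched, so z is the middle locus and the order is s – z – c.
s–z: (539 + 16)/2000 = 0.2775; z–c: (124 + 16)/2000 = 0.0700.
Expected DCO frequency = 0.2775 × 0.0700 ≈ 0.01943; observed = 16/2000 ≈ 0.00800.
Coefficient of coincidence = 0.00800/0.01943 ≈ 0.41; interference = 1 − 0.41 = 0.59.

0.59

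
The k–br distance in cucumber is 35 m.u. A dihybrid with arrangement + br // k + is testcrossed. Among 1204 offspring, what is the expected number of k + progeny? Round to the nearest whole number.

A map distance of 35 m.u. corresponds to a recombination frequency of 0.350.
The F1 is + br / k +, so k + is a parental gamete class with expected frequency (1 − r)/2 = 0.650/2 = 0.3250.
Expected number = 0.3250 × 1204 = 391.30 ≈ 391.

391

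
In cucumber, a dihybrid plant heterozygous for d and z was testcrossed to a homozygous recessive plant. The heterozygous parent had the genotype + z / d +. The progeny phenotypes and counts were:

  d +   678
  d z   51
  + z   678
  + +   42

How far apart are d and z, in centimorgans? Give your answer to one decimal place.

6.4 centimorgans

The recombinant classes are + + and d z: 42 + 51 = 93.
Recombination frequency = 93/1449 = 0.0642 ≈ 6.4%, i.e. 6.4 centimorgans.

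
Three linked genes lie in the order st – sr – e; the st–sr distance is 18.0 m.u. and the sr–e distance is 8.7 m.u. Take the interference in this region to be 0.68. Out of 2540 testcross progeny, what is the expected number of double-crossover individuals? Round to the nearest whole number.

Map distances give recombination frequencies of 0.180 and 0.087 for the two intervals.
With interference 0.68 (so coincidence = 0.32), expected double-crossover frequency = 0.180 × 0.087 × 0.32 = 0.00501.
Expected number = 0.00501 × 2540 = 12.73 ≈ 13.

13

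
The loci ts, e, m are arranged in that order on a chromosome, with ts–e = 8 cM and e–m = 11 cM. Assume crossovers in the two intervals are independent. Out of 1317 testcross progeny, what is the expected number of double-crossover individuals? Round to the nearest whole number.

Map distances give recombination frequencies of 0.080 and 0.110 for the two intervals.
With no interference, expected double-crossover frequency = 0.080 × 0.110 = 0.00880.
Expected number = 0.00880 × 1317 = 11.59 ≈ 12.

12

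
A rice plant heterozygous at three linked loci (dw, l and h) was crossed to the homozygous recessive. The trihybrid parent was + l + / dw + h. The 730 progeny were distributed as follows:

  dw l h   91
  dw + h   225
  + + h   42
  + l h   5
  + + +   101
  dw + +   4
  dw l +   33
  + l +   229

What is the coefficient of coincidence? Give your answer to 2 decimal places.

0.39

The two rarest classes, + l h and dw + +, are the double crossovers. Comparing them with the parentals, only the h allele has switched, so h is the middle locus and the order is l – h – dw.
l–h: (192 + 9)/730 = 0.2753; h–dw: (75 + 9)/730 = 0.1151.
Expected DCO frequency = 0.2753 × 0.1151 ≈ 0.03169; observed = 9/730 ≈ 0.01233.
Coefficient of coincidence = 0.01233/0.03169 ≈ 0.39.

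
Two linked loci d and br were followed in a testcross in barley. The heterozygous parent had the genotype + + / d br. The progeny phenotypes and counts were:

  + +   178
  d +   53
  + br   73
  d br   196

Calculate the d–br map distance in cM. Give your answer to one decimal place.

The recombinant classes are + br and d +: 73 + 53 = 126.
Recombination frequency = 126/500 = 0.2520 ≈ 25.2%, i.e. 25.2 cM.

25.2 cM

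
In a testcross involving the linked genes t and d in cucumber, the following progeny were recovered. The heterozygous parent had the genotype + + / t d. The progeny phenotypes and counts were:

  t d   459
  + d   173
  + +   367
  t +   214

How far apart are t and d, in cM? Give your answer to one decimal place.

The recombinant classes are + d and t +: 173 + 214 = 387.
Recombination frequency = 387/1213 = 0.3190 ≈ 31.9%, i.e. 31.9 cM.

31.9 cM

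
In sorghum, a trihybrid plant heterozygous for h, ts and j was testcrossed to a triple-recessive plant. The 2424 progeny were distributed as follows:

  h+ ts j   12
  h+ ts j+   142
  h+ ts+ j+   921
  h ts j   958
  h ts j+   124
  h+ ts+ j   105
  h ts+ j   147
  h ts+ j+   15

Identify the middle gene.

h

The two most frequent reciprocal classes, h+ ts+ j+ and h ts j, are the parental types, so the F1 was h+ ts+ j+ / h ts j.
The two rarest classes, h ts+ j+ and h+ ts j, are the double crossovers. Comparing them with the parentals, only the h allele has switched, so h is the middle locus and the order is j – h – ts.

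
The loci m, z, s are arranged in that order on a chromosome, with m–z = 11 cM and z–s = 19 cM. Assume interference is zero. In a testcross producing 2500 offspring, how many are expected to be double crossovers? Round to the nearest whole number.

52

Map distances give recombination frequencies of 0.110 and 0.190 for the two intervals.
With no interference, expected double-crossover frequency = 0.110 × 0.190 = 0.02090.
Expected number = 0.02090 × 2500 = 52.25 ≈ 52.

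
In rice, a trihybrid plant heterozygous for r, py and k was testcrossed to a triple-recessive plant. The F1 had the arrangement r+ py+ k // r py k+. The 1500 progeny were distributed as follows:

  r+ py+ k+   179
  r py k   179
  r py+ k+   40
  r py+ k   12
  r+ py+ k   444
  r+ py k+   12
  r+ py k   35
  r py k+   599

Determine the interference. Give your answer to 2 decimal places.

The two rarest classes, r py+ k and r+ py k+, are the double crossovers. Comparing them with the parentals, only the r allele has switched, so r is the middle locus and the order is k – r – py.
k–r: (358 + 24)/1500 = 0.2547; r–py: (75 + 24)/1500 = 0.0660.
Expected DCO frequency = 0.2547 × 0.0660 ≈ 0.01681; observed = 24/1500 ≈ 0.01600.
Coefficient of coincidence = 0.01600/0.01681 ≈ 0.95; interference = 1 − 0.95 = 0.05.

0.05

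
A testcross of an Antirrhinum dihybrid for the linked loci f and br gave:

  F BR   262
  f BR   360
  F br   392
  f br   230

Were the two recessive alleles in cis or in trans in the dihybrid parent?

trans

The two most frequent classes are F br (392) and f BR (360); these are the parental (non-recombinant) types.
So the F1 carried F br on one chromosome and f BR on the other — the recessive alleles are on opposite chromosomes (trans / repulsion).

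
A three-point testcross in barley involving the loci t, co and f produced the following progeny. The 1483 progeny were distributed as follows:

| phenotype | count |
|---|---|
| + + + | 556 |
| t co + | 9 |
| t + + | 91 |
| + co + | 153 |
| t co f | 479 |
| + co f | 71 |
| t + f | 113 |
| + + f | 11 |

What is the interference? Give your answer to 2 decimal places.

The two most frequent reciprocal classes, t co f and + + +, are the parental types, so the F1 was t co f / + + +.
The two rarest classes, t co + and + + f, are the double crossovers. Comparing them with the parentals, only the f allele has switched, so f is the middle locus and the order is co – f – t.
co–f: (266 + 20)/1483 = 0.1929; f–t: (162 + 20)/1483 = 0.1227.
Expected DCO frequency = 0.1929 × 0.1227 ≈ 0.02367; observed = 20/1483 ≈ 0.01349.
Coefficient of coincidence = 0.01349/0.02367 ≈ 0.57; interference = 1 − 0.57 = 0.43.

0.43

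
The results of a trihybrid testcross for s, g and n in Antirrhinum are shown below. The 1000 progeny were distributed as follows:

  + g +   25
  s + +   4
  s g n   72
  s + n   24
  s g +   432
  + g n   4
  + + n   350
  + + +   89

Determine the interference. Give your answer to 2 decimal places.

The two most frequent reciprocal classes, s g + and + + n, are the parental types, so the F1 was s g + / + + n.
The two rarest classes, s + + and + g n, are the double crossovers. Comparing them with the parentals, only the g allele has switched, so g is the middle locus and the order is s – g – n.
s–g: (49 + 8)/1000 = 0.0570; g–n: (161 + 8)/1000 = 0.1690.
Expected DCO frequency = 0.0570 × 0.1690 ≈ 0.00963; observed = 8/1000 ≈ 0.00800.
Coefficient of coincidence = 0.00800/0.00963 ≈ 0.83; interference = 1 − 0.83 = 0.17.

0.17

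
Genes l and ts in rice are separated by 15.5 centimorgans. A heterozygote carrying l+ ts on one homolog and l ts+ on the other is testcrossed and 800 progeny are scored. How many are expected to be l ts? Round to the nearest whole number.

62

A map distance of 15.5 centimorgans corresponds to a recombination frequency of 0.155.
The F1 is l+ ts / l ts+, so l ts is a recombinant gamete class with expected frequency r/2 = 0.155/2 = 0.0775.
Expected number = 0.0775 × 800 = 62.00 ≈ 62.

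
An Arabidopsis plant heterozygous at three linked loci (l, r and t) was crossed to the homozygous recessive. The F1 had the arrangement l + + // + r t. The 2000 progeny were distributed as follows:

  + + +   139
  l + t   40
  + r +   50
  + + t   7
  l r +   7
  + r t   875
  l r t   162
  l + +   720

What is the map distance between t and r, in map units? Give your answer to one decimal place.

The two rarest classes, l r + and + + t, are the double crossovers. Comparing them with the parentals, only the r allele has switched, so r is the middle locus and the order is t – r – l.
Crossovers in the t–r interval produce the single-crossover classes l + t and + r + (40 + 50 = 90) plus the double crossovers (14).
RF(t–r) = (90 + 14) / 2000 = 104/2000 = 0.0520 → 5.2 map units.

5.2 map units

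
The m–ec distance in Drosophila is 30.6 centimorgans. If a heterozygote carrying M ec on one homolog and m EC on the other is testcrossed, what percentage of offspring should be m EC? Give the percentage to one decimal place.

34.7%

A map distance of 30.6 centimorgans corresponds to a recombination frequency of 0.306.
The F1 is M ec / m EC, so m EC is a parental gamete class with expected frequency (1 − r)/2 = 0.694/2 = 0.3470.
That is 0.3470 = 34.7% of the progeny.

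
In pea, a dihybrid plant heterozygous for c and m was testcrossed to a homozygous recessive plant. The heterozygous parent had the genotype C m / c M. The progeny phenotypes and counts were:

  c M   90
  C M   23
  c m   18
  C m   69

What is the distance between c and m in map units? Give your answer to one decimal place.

20.5 map units

The recombinant classes are C M and c m: 23 + 18 = 41.
Recombination frequency = 41/200 = 0.2050 ≈ 20.5%, i.e. 20.5 map units.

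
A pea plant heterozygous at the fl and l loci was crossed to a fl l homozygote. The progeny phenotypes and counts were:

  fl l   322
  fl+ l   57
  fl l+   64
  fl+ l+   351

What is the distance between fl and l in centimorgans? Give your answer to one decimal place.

The two most frequent classes, fl+ l+ (351) and fl l (322), are the parental types, so the F1 was fl+ l+ / fl l.
The recombinant classes are fl+ l and fl l+: 57 + 64 = 121.
Recombination frequency = 121/794 = 0.1524 ≈ 15.2%, i.e. 15.2 centimorgans.

15.2 centimorgans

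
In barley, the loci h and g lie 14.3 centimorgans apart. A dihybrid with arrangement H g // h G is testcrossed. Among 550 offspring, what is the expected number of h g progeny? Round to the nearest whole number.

A map distance of 14.3 centimorgans corresponds to a recombination frequency of 0.143.
The F1 is H g / h G, so h g is a recombinant gamete class with expected frequency r/2 = 0.143/2 = 0.0715.
Expected number = 0.0715 × 550 = 39.33 ≈ 39.

39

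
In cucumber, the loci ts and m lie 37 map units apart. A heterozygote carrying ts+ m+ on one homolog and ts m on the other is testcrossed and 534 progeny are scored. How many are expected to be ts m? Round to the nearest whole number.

A map distance of 37 map units corresponds to a recombination frequency of 0.370.
The F1 is ts+ m+ / ts m, so ts m is a parental gamete class with expected frequency (1 − r)/2 = 0.630/2 = 0.3150.
Expected number = 0.3150 × 534 = 168.21 ≈ 168.

168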